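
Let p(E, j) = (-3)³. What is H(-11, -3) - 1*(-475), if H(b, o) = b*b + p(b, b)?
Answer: 569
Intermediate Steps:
p(E, j) = -27
H(b, o) = -27 + b² (H(b, o) = b*b - 27 = b² - 27 = -27 + b²)
H(-11, -3) - 1*(-475) = (-27 + (-11)²) - 1*(-475) = (-27 + 121) + 475 = 94 + 475 = 569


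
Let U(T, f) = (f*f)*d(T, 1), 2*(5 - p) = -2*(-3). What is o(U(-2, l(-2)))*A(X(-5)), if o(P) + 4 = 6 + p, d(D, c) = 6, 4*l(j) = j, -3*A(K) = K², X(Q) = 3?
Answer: -12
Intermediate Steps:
A(K) = -K²/3
p = 2 (p = 5 - (-1)*(-3) = 5 - ½*6 = 5 - 3 = 2)
l(j) = j/4
U(T, f) = 6*f² (U(T, f) = (f*f)*6 = f²*6 = 6*f²)
o(P) = 4 (o(P) = -4 + (6 + 2) = -4 + 8 = 4)
o(U(-2, l(-2)))*A(X(-5)) = 4*(-⅓*3²) = 4*(-⅓*9) = 4*(-3) = -12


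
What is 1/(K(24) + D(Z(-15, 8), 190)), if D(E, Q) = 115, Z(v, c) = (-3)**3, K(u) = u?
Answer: 1/139 ≈ 0.0071942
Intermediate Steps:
Z(v, c) = -27
1/(K(24) + D(Z(-15, 8), 190)) = 1/(24 + 115) = 1/139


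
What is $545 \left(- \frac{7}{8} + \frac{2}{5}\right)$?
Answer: $- \frac{2071}{8} \approx -258.88$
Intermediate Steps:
$545 \left(- \frac{7}{8} + \frac{2}{5}\right) = 545 \left(- \frac{19}{40}\right) = - \frac{2071}{8}$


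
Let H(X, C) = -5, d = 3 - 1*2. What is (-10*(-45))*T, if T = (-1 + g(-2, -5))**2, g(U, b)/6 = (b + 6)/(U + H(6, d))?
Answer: 76050/49 ≈ 1552.0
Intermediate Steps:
d = 1 (d = 3 - 2 = 1)
g(U, b) = 6*(6 + b)/(-5 + U) (g(U, b) = 6*((b + 6)/(U - 5)) = 6*((6 + b)/(-5 + U)) = 6*(6 + b)/(-5 + U))
T = 169/49 (T = (-1 + 6*(6 - 5)/(-5 - 2))**2 = (-1 + 6*1/(-7))**2 = (-1 + 6*(-1/7)*1)**2 = (-1 - 6/7)**2 = (-13/7)**2 = 169/49 ≈ 3.4490)
(-10*(-45))*T = -10*(-45)*(169/49) = 450*(169/49) = 76050/49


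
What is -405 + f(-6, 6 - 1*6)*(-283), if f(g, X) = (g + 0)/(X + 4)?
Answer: 39/2 ≈ 19.500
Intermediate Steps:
f(g, X) = g/(4 + X)
-405 + f(-6, 6 - 1*6)*(-283) = -405 - 6/(4 + (6 - 1*6))*(-283) = -405 - 6/(4 + (6 - 6))*(-283) = -405 - 6/(4 + 0)*(-283) = -405 - 6/4*(-283) = -405 - 6*1/4*(-283) = -405 - 3/2*(-283) = -405 + 849/2 = 39/2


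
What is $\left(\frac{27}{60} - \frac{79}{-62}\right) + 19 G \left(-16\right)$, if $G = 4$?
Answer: $- \frac{752851}{620} \approx -1214.3$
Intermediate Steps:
$\left(\frac{27}{60} - \frac{79}{-62}\right) + 19 G \left(-16\right) = \left(\frac{27}{60} - \frac{79}{-62}\right) + 19 \cdot 4 \left(-16\right) = \left(27 \cdot \frac{1}{60} - - \frac{79}{62}\right) + 76 \left(-16\right) = \left(\frac{9}{20} + \frac{79}{62}\right) - 1216 = \frac{1069}{620} - 1216 = - \frac{752851}{620}$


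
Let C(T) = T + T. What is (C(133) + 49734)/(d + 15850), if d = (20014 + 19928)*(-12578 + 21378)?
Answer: 1000/7030109 ≈ 0.00014225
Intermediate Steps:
C(T) = 2*T
d = 351489600 (d = 39942*8800 = 351489600)
(C(133) + 49734)/(d + 15850) = (2*133 + 49734)/(351489600 + 15850) = (266 + 49734)/351505450 = 50000*(1/351505450) = 1000/7030109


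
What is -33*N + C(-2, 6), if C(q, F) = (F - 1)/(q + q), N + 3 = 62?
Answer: -7793/4 ≈ -1948.3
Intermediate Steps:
N = 59 (N = -3 + 62 = 59)
C(q, F) = (-1 + F)/(2*q) (C(q, F) = (-1 + F)/((2*q)) = (-1 + F)*(1/(2*q)) = (-1 + F)/(2*q))
-33*N + C(-2, 6) = -33*59 + (½)*(-1 + 6)/(-2) = -1947 + (½)*(-½)*5 = -1947 - 5/4 = -7793/4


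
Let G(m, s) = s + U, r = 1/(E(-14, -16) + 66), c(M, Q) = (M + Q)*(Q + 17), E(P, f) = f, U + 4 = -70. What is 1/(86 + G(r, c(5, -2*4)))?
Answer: -1/15 ≈ -0.066667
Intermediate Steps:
U = -74 (U = -4 - 70 = -74)
c(M, Q) = (17 + Q)*(M + Q) (c(M, Q) = (M + Q)*(17 + Q) = (17 + Q)*(M + Q))
r = 1/50 (r = 1/(-16 + 66) = 1/50 ≈ 0.020000)
G(m, s) = -74 + s (G(m, s) = s - 74 = -74 + s)
1/(86 + G(r, c(5, -2*4))) = 1/(86 + (-74 + ((-2*4)**2 + 17*5 + 17*(-2*4) + 5*(-2*4)))) = 1/(86 + (-74 + ((-8)**2 + 85 + 17*(-8) + 5*(-8)))) = 1/(86 + (-74 + (64 + 85 - 136 - 40))) = 1/(86 + (-74 - 27)) = 1/(86 - 101) = 1/(-15) = -1/15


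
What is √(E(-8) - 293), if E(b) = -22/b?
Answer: 3*I*√129/2 ≈ 17.037*I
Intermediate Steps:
√(E(-8) - 293) = √(-22/(-8) - 293) = √(-22*(-⅛) - 293) = √(11/4 - 293) = √(-1161/4) = 3*I*√129/2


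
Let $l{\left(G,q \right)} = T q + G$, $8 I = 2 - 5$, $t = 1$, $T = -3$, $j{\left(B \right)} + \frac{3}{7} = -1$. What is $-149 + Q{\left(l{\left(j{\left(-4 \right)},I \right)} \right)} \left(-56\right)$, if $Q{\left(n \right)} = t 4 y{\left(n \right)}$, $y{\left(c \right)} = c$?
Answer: $-81$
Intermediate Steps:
$j{\left(B \right)} = - \frac{10}{7}$ ($j{\left(B \right)} = - \frac{3}{7} - 1 = - \frac{10}{7}$)
$I = - \frac{3}{8}$ ($I = \frac{2 - 5}{8} = \frac{1}{8} \left(-3\right) = - \frac{3}{8} \approx -0.375$)
$l{\left(G,q \right)} = G - 3 q$ ($l{\left(G,q \right)} = - 3 q + G = G - 3 q$)
$Q{\left(n \right)} = 4 n$ ($Q{\left(n \right)} = 1 \cdot 4 n = 4 n$)
$-149 + Q{\left(l{\left(j{\left(-4 \right)},I \right)} \right)} \left(-56\right) = -149 + 4 \left(- \frac{10}{7} - - \frac{9}{8}\right) \left(-56\right) = -149 + 4 \left(- \frac{10}{7} + \frac{9}{8}\right) \left(-56\right) = -149 + 4 \left(- \frac{17}{56}\right) \left(-56\right) = -149 - -68 = -149 + 68 = -81$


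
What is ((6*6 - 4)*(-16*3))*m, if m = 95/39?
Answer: -48640/13 ≈ -3741.5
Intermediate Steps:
m = 95/39 (m = 95*(1/39) = 95/39 ≈ 2.4359)
((6*6 - 4)*(-16*3))*m = ((6*6 - 4)*(-16*3))*(95/39) = ((36 - 4)*(-48))*(95/39) = (32*(-48))*(95/39) = -1536*95/39 = -48640/13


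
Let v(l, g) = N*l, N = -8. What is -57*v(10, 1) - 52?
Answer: 4508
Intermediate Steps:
v(l, g) = -8*l
-57*v(10, 1) - 52 = -(-456)*10 - 52 = -57*(-80) - 52 = 4560 - 52 = 4508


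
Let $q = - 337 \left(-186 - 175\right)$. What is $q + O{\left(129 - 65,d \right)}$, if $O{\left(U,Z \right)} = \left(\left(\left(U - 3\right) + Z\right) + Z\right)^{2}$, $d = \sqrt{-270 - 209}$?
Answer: $123462 + 244 i \sqrt{479} \approx 1.2346 \cdot 10^{5} + 5340.2 i$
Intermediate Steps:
$d = i \sqrt{479}$ ($d = \sqrt{-479} = i \sqrt{479} \approx 21.886 i$)
$q = 121657$ ($q = \left(-337\right) \left(-361\right) = 121657$)
$O{\left(U,Z \right)} = \left(-3 + U + 2 Z\right)^{2}$ ($O{\left(U,Z \right)} = \left(\left(\left(-3 + U\right) + Z\right) + Z\right)^{2} = \left(\left(-3 + U + Z\right) + Z\right)^{2} = \left(-3 + U + 2 Z\right)^{2}$)
$q + O{\left(129 - 65,d \right)} = 121657 + \left(-3 + \left(129 - 65\right) + 2 i \sqrt{479}\right)^{2} = 121657 + \left(-3 + 64 + 2 i \sqrt{479}\right)^{2} = 121657 + \left(61 + 2 i \sqrt{479}\right)^{2}$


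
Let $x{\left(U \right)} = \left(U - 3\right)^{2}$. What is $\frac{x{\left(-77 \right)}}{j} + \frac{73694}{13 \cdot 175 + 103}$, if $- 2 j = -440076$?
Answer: $\frac{4057674893}{130812591} \approx 31.019$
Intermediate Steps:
$j = 220038$ ($j = \left(- \frac{1}{2}\right) \left(-440076\right) = 220038$)
$x{\left(U \right)} = \left(-3 + U\right)^{2}$
$\frac{x{\left(-77 \right)}}{j} + \frac{73694}{13 \cdot 175 + 103} = \frac{\left(-3 - 77\right)^{2}}{220038} + \frac{73694}{13 \cdot 175 + 103} = \left(-80\right)^{2} \cdot \frac{1}{220038} + \frac{73694}{2275 + 103} = 6400 \cdot \frac{1}{220038} + \frac{73694}{2378} = \frac{3200}{110019} + 73694 \cdot \frac{1}{2378} = \frac{3200}{110019} + \frac{36847}{1189} = \frac{4057674893}{130812591}$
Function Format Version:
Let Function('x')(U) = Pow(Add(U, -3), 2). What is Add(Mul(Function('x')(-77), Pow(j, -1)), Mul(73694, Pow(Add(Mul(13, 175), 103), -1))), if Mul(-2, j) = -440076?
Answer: Rational(4057674893, 130812591) ≈ 31.019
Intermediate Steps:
j = 220038 (j = Mul(Rational(-1, 2), -440076) = 220038)
Function('x')(U) = Pow(Add(-3, U), 2)
Add(Mul(Function('x')(-77), Pow(j, -1)), Mul(73694, Pow(Add(Mul(13, 175), 103), -1))) = Add(Mul(Pow(Add(-3, -77), 2), Pow(220038, -1)), Mul(73694, Pow(Add(Mul(13, 175), 103), -1))) = Add(Mul(Pow(-80, 2), Rational(1, 220038)), Mul(73694, Pow(Add(2275, 103), -1))) = Add(Mul(6400, Rational(1, 220038)), Mul(73694, Pow(2378, -1))) = Add(Rational(3200, 110019), Mul(73694, Rational(1, 2378))) = Add(Rational(3200, 110019), Rational(36847, 1189)) = Rational(4057674893, 130812591)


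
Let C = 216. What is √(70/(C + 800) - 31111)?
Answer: I*√2007152831/254 ≈ 176.38*I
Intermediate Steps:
√(70/(C + 800) - 31111) = √(70/(216 + 800) - 31111) = √(70/1016 - 31111) = √((1/1016)*70 - 31111) = √(35/508 - 31111) = √(-15804353/508) = I*√2007152831/254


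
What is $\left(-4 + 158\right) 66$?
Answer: $10164$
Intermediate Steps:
$\left(-4 + 158\right) 66 = 154 \cdot 66 = 10164$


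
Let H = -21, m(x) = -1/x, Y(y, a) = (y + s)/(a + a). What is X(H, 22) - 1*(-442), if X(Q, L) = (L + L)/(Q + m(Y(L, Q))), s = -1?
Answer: 8354/19 ≈ 439.68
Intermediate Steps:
Y(y, a) = (-1 + y)/(2*a) (Y(y, a) = (y - 1)/(a + a) = (-1 + y)/((2*a)) = (-1 + y)*(1/(2*a)) = (-1 + y)/(2*a))
X(Q, L) = 2*L/(Q - 2*Q/(-1 + L)) (X(Q, L) = (L + L)/(Q - 1/((-1 + L)/(2*Q))) = (2*L)/(Q - 2*Q/(-1 + L)) = 2*L/(Q - 2*Q/(-1 + L)))
X(H, 22) - 1*(-442) = 2*22*(-1 + 22)/(-21*(-3 + 22)) - 1*(-442) = 2*22*(-1/21)*21/19 + 442 = 2*22*(-1/21)*(1/19)*21 + 442 = -44/19 + 442 = 8354/19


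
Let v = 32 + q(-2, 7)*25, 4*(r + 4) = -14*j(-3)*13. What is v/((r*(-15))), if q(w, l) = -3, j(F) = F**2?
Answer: -86/12405 ≈ -0.0069327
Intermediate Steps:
r = -827/2 (r = -4 + (-14*(-3)**2*13)/4 = -4 + (-14*9*13)/4 = -4 + (-126*13)/4 = -4 + (1/4)*(-1638) = -4 - 819/2 = -827/2 ≈ -413.50)
v = -43 (v = 32 - 3*25 = 32 - 75 = -43)
v/((r*(-15))) = -43/((-827/2*(-15))) = -43/12405/2 = -43*2/12405 = -86/12405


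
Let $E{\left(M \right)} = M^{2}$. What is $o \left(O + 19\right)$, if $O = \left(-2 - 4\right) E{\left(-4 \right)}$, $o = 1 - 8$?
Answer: $539$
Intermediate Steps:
$o = -7$ ($o = 1 - 8 = -7$)
$O = -96$ ($O = \left(-2 - 4\right) \left(-4\right)^{2} = \left(-6\right) 16 = -96$)
$o \left(O + 19\right) = - 7 \left(-96 + 19\right) = \left(-7\right) \left(-77\right) = 539$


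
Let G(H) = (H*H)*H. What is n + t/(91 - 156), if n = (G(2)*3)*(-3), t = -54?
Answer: -4626/65 ≈ -71.169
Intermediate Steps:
G(H) = H³ (G(H) = H²*H = H³)
n = -72 (n = (2³*3)*(-3) = (8*3)*(-3) = 24*(-3) = -72)
n + t/(91 - 156) = -72 - 54/(91 - 156) = -72 - 54/(-65) = -72 - 54*(-1/65) = -72 + 54/65 = -4626/65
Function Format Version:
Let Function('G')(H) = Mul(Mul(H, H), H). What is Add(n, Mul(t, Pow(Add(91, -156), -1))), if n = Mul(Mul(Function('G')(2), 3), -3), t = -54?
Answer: Rational(-4626, 65) ≈ -71.169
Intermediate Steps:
Function('G')(H) = Pow(H, 3) (Function('G')(H) = Mul(Pow(H, 2), H) = Pow(H, 3))
n = -72 (n = Mul(Mul(Pow(2, 3), 3), -3) = Mul(Mul(8, 3), -3) = Mul(24, -3) = -72)
Add(n, Mul(t, Pow(Add(91, -156), -1))) = Add(-72, Mul(-54, Pow(Add(91, -156), -1))) = Add(-72, Mul(-54, Pow(-65, -1))) = Add(-72, Mul(-54, Rational(-1, 65))) = Add(-72, Rational(54, 65)) = Rational(-4626, 65)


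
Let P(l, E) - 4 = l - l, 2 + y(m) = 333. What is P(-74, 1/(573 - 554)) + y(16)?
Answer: 335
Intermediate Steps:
y(m) = 331 (y(m) = -2 + 333 = 331)
P(l, E) = 4 (P(l, E) = 4 + (l - l) = 4 + 0 = 4)
P(-74, 1/(573 - 554)) + y(16) = 4 + 331 = 335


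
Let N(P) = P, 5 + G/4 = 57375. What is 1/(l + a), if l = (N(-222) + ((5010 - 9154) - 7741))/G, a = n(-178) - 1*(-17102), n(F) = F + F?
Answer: 229480/3842859973 ≈ 5.9716e-5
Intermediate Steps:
G = 229480 (G = -20 + 4*57375 = -20 + 229500 = 229480)
n(F) = 2*F
a = 16746 (a = 2*(-178) - 1*(-17102) = -356 + 17102 = 16746)
l = -12107/229480 (l = (-222 + ((5010 - 9154) - 7741))/229480 = (-222 + (-4144 - 7741))*(1/229480) = (-222 - 11885)*(1/229480) = -12107*1/229480 = -12107/229480 ≈ -0.052758)
1/(l + a) = 1/(-12107/229480 + 16746) = 1/(3842859973/229480) = 229480/3842859973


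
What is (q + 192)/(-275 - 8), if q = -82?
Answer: -110/283 ≈ -0.38869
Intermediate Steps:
(q + 192)/(-275 - 8) = (-82 + 192)/(-275 - 8) = 110/(-283) = 110*(-1/283) = -110/283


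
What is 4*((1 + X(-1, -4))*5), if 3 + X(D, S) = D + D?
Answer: -80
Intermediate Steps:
X(D, S) = -3 + 2*D (X(D, S) = -3 + (D + D) = -3 + 2*D)
4*((1 + X(-1, -4))*5) = 4*((1 + (-3 + 2*(-1)))*5) = 4*((1 + (-3 - 2))*5) = 4*((1 - 5)*5) = 4*(-4*5) = 4*(-20) = -80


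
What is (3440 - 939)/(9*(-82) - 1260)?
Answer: -2501/1998 ≈ -1.2518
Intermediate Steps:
(3440 - 939)/(9*(-82) - 1260) = 2501/(-738 - 1260) = 2501/(-1998) = 2501*(-1/1998) = -2501/1998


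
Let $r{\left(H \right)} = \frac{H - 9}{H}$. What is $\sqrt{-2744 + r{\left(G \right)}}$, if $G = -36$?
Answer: $\frac{3 i \sqrt{1219}}{2} \approx 52.371 i$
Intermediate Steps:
$r{\left(H \right)} = \frac{-9 + H}{H}$
$\sqrt{-2744 + r{\left(G \right)}} = \sqrt{-2744 + \frac{-9 - 36}{-36}} = \sqrt{-2744 - - \frac{5}{4}} = \sqrt{-2744 + \frac{5}{4}} = \sqrt{- \frac{10971}{4}} = \frac{3 i \sqrt{1219}}{2}$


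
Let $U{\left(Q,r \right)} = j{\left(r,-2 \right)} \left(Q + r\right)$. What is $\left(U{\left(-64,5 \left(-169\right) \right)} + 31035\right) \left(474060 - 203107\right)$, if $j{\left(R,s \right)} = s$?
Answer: $8901618909$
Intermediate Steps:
$U{\left(Q,r \right)} = - 2 Q - 2 r$ ($U{\left(Q,r \right)} = - 2 \left(Q + r\right) = - 2 Q - 2 r$)
$\left(U{\left(-64,5 \left(-169\right) \right)} + 31035\right) \left(474060 - 203107\right) = \left(\left(\left(-2\right) \left(-64\right) - 2 \cdot 5 \left(-169\right)\right) + 31035\right) \left(474060 - 203107\right) = \left(\left(128 - -1690\right) + 31035\right) 270953 = \left(\left(128 + 1690\right) + 31035\right) 270953 = \left(1818 + 31035\right) 270953 = 32853 \cdot 270953 = 8901618909$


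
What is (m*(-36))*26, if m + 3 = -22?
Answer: 23400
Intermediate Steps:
m = -25 (m = -3 - 22 = -25)
(m*(-36))*26 = -25*(-36)*26 = 900*26 = 23400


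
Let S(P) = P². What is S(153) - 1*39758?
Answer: -16349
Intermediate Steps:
S(153) - 1*39758 = 153² - 1*39758 = 23409 - 39758 = -16349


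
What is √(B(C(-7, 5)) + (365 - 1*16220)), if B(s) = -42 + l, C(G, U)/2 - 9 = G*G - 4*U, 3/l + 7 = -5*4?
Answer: I*√143074/3 ≈ 126.08*I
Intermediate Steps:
l = -⅑ (l = 3/(-7 - 5*4) = 3/(-7 - 20) = 3/(-27) = 3*(-1/27) = -⅑ ≈ -0.11111)
C(G, U) = 18 - 8*U + 2*G² (C(G, U) = 18 + 2*(G*G - 4*U) = 18 + 2*(G² - 4*U) = 18 + (-8*U + 2*G²) = 18 - 8*U + 2*G²)
B(s) = -379/9 (B(s) = -42 - ⅑ = -379/9)
√(B(C(-7, 5)) + (365 - 1*16220)) = √(-379/9 + (365 - 1*16220)) = √(-379/9 + (365 - 16220)) = √(-379/9 - 15855) = √(-143074/9) = I*√143074/3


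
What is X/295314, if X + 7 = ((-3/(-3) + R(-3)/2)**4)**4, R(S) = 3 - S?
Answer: 1431655763/98438 ≈ 14544.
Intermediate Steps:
X = 4294967289 (X = -7 + ((-3/(-3) + (3 - 1*(-3))/2)**4)**4 = -7 + ((-3*(-1/3) + (3 + 3)*(1/2))**4)**4 = -7 + ((1 + 6*(1/2))**4)**4 = -7 + ((1 + 3)**4)**4 = -7 + (4**4)**4 = -7 + 256**4 = -7 + 4294967296 = 4294967289)
X/295314 = 4294967289/295314 = 4294967289*(1/295314) = 1431655763/98438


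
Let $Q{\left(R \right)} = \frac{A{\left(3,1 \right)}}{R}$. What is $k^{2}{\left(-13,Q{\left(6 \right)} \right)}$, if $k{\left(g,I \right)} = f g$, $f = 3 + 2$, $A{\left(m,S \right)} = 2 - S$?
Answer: $4225$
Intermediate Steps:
$f = 5$
$Q{\left(R \right)} = \frac{1}{R}$ ($Q{\left(R \right)} = \frac{2 - 1}{R} = 1 \frac{1}{R} = \frac{1}{R}$)
$k{\left(g,I \right)} = 5 g$
$k^{2}{\left(-13,Q{\left(6 \right)} \right)} = \left(5 \left(-13\right)\right)^{2} = \left(-65\right)^{2} = 4225$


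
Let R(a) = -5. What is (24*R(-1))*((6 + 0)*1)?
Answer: -720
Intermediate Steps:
(24*R(-1))*((6 + 0)*1) = (24*(-5))*((6 + 0)*1) = -720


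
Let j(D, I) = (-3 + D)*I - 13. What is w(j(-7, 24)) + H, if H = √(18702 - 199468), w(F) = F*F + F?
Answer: 63756 + I*√180766 ≈ 63756.0 + 425.17*I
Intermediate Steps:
j(D, I) = -13 + I*(-3 + D) (j(D, I) = I*(-3 + D) - 13 = -13 + I*(-3 + D))
w(F) = F + F² (w(F) = F² + F = F + F²)
H = I*√180766 (H = √(-180766) = I*√180766 ≈ 425.17*I)
w(j(-7, 24)) + H = (-13 - 3*24 - 7*24)*(1 + (-13 - 3*24 - 7*24)) + I*√180766 = (-13 - 72 - 168)*(1 + (-13 - 72 - 168)) + I*√180766 = -253*(1 - 253) + I*√180766 = -253*(-252) + I*√180766 = 63756 + I*√180766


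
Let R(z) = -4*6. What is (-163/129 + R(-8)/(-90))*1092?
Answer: -234052/215 ≈ -1088.6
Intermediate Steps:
R(z) = -24
(-163/129 + R(-8)/(-90))*1092 = (-163/129 - 24/(-90))*1092 = (-163*1/129 - 24*(-1/90))*1092 = (-163/129 + 4/15)*1092 = -643/645*1092 = -234052/215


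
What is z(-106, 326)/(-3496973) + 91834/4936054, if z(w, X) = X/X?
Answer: 160568041214/8630623782271 ≈ 0.018604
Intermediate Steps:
z(w, X) = 1
z(-106, 326)/(-3496973) + 91834/4936054 = 1/(-3496973) + 91834/4936054 = 1*(-1/3496973) + 91834*(1/4936054) = -1/3496973 + 45917/2468027 = 160568041214/8630623782271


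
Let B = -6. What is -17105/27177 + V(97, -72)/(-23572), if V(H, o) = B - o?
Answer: -202496371/320308122 ≈ -0.63219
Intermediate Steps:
V(H, o) = -6 - o
-17105/27177 + V(97, -72)/(-23572) = -17105/27177 + (-6 - 1*(-72))/(-23572) = -17105*1/27177 + (-6 + 72)*(-1/23572) = -17105/27177 + 66*(-1/23572) = -17105/27177 - 33/11786 = -202496371/320308122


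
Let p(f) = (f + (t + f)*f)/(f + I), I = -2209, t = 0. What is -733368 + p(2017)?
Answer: -72438481/96 ≈ -7.5457e+5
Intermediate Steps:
p(f) = (f + f**2)/(-2209 + f) (p(f) = (f + (0 + f)*f)/(f - 2209) = (f + f*f)/(-2209 + f) = (f + f**2)/(-2209 + f))
-733368 + p(2017) = -733368 + 2017*(1 + 2017)/(-2209 + 2017) = -733368 + 2017*2018/(-192) = -733368 + 2017*(-1/192)*2018 = -733368 - 2035153/96 = -72438481/96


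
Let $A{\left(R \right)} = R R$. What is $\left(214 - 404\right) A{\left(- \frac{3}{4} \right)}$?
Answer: $- \frac{855}{8} \approx -106.88$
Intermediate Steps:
$A{\left(R \right)} = R^{2}$
$\left(214 - 404\right) A{\left(- \frac{3}{4} \right)} = \left(214 - 404\right) \left(- \frac{3}{4}\right)^{2} = - 190 \left(\left(-3\right) \frac{1}{4}\right)^{2} = - 190 \left(- \frac{3}{4}\right)^{2} = \left(-190\right) \frac{9}{16} = - \frac{855}{8}$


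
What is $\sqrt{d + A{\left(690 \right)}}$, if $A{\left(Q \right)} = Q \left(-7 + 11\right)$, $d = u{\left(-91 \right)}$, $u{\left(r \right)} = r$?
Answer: $\sqrt{2669} \approx 51.662$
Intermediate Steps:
$d = -91$
$A{\left(Q \right)} = 4 Q$ ($A{\left(Q \right)} = Q 4 = 4 Q$)
$\sqrt{d + A{\left(690 \right)}} = \sqrt{-91 + 4 \cdot 690} = \sqrt{-91 + 2760} = \sqrt{2669}$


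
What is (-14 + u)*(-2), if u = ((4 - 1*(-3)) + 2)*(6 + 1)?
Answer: -98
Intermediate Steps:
u = 63 (u = ((4 + 3) + 2)*7 = (7 + 2)*7 = 9*7 = 63)
(-14 + u)*(-2) = (-14 + 63)*(-2) = 49*(-2) = -98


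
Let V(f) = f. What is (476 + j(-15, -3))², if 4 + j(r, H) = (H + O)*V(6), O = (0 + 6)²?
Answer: 448900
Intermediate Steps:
O = 36 (O = 6² = 36)
j(r, H) = 212 + 6*H (j(r, H) = -4 + (H + 36)*6 = -4 + (36 + H)*6 = -4 + (216 + 6*H) = 212 + 6*H)
(476 + j(-15, -3))² = (476 + (212 + 6*(-3)))² = (476 + (212 - 18))² = (476 + 194)² = 670² = 448900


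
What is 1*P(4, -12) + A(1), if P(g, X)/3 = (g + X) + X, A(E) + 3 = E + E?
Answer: -61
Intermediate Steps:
A(E) = -3 + 2*E (A(E) = -3 + (E + E) = -3 + 2*E)
P(g, X) = 3*g + 6*X (P(g, X) = 3*((g + X) + X) = 3*((X + g) + X) = 3*(g + 2*X) = 3*g + 6*X)
1*P(4, -12) + A(1) = 1*(3*4 + 6*(-12)) + (-3 + 2*1) = 1*(12 - 72) + (-3 + 2) = 1*(-60) - 1 = -60 - 1 = -61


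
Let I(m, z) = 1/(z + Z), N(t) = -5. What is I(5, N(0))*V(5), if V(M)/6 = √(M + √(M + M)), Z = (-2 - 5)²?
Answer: 3*√(5 + √10)/22 ≈ 0.38959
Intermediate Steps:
Z = 49 (Z = (-7)² = 49)
I(m, z) = 1/(49 + z) (I(m, z) = 1/(z + 49) = 1/(49 + z))
V(M) = 6*√(M + √2*√M) (V(M) = 6*√(M + √(M + M)) = 6*√(M + √(2*M)) = 6*√(M + √2*√M))
I(5, N(0))*V(5) = (6*√(5 + √2*√5))/(49 - 5) = (6*√(5 + √10))/44 = 3*√(5 + √10)/22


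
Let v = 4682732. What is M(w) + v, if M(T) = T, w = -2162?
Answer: 4680570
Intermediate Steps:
M(w) + v = -2162 + 4682732 = 4680570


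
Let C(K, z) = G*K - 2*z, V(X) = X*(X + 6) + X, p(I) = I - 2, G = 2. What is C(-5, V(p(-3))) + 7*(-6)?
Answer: -32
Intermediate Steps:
p(I) = -2 + I
V(X) = X + X*(6 + X) (V(X) = X*(6 + X) + X = X + X*(6 + X))
C(K, z) = -2*z + 2*K (C(K, z) = 2*K - 2*z = -2*z + 2*K)
C(-5, V(p(-3))) + 7*(-6) = (-2*(-2 - 3)*(7 + (-2 - 3)) + 2*(-5)) + 7*(-6) = (-(-10)*(7 - 5) - 10) - 42 = (-(-10)*2 - 10) - 42 = (-2*(-10) - 10) - 42 = (20 - 10) - 42 = 10 - 42 = -32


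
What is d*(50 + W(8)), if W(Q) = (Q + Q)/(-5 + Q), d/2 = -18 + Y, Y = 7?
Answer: -3652/3 ≈ -1217.3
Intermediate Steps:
d = -22 (d = 2*(-18 + 7) = 2*(-11) = -22)
W(Q) = 2*Q/(-5 + Q) (W(Q) = (2*Q)/(-5 + Q) = 2*Q/(-5 + Q))
d*(50 + W(8)) = -22*(50 + 2*8/(-5 + 8)) = -22*(50 + 2*8/3) = -22*(50 + 2*8*(1/3)) = -22*(50 + 16/3) = -22*166/3 = -3652/3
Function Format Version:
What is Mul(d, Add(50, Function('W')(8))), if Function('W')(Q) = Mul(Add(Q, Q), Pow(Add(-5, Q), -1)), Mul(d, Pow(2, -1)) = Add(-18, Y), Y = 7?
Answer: Rational(-3652, 3) ≈ -1217.3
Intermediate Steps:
d = -22 (d = Mul(2, Add(-18, 7)) = Mul(2, -11) = -22)
Function('W')(Q) = Mul(2, Q, Pow(Add(-5, Q), -1)) (Function('W')(Q) = Mul(Mul(2, Q), Pow(Add(-5, Q), -1)) = Mul(2, Q, Pow(Add(-5, Q), -1)))
Mul(d, Add(50, Function('W')(8))) = Mul(-22, Add(50, Mul(2, 8, Pow(Add(-5, 8), -1)))) = Mul(-22, Add(50, Mul(2, 8, Pow(3, -1)))) = Mul(-22, Add(50, Mul(2, 8, Rational(1, 3)))) = Mul(-22, Add(50, Rational(16, 3))) = Mul(-22, Rational(166, 3)) = Rational(-3652, 3)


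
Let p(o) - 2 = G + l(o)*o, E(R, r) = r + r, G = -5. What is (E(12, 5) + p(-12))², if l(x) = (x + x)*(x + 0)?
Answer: 11895601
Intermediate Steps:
l(x) = 2*x² (l(x) = (2*x)*x = 2*x²)
E(R, r) = 2*r
p(o) = -3 + 2*o³ (p(o) = 2 + (-5 + (2*o²)*o) = 2 + (-5 + 2*o³) = -3 + 2*o³)
(E(12, 5) + p(-12))² = (2*5 + (-3 + 2*(-12)³))² = (10 + (-3 + 2*(-1728)))² = (10 + (-3 - 3456))² = (10 - 3459)² = (-3449)² = 11895601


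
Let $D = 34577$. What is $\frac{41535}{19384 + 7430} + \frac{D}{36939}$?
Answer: $\frac{820469681}{330160782} \approx 2.4851$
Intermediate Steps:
$\frac{41535}{19384 + 7430} + \frac{D}{36939} = \frac{41535}{19384 + 7430} + \frac{34577}{36939} = \frac{41535}{26814} + 34577 \cdot \frac{1}{36939} = 41535 \cdot \frac{1}{26814} + \frac{34577}{36939} = \frac{13845}{8938} + \frac{34577}{36939} = \frac{820469681}{330160782}$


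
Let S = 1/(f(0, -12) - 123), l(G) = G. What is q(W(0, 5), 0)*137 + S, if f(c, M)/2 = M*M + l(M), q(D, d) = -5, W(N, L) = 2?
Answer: -96584/141 ≈ -684.99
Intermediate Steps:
f(c, M) = 2*M + 2*M**2 (f(c, M) = 2*(M*M + M) = 2*(M**2 + M) = 2*(M + M**2) = 2*M + 2*M**2)
S = 1/141 (S = 1/(2*(-12)*(1 - 12) - 123) = 1/(2*(-12)*(-11) - 123) = 1/(264 - 123) = 1/141 ≈ 0.0070922)
q(W(0, 5), 0)*137 + S = -5*137 + 1/141 = -685 + 1/141 = -96584/141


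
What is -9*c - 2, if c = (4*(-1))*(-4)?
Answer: -146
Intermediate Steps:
c = 16 (c = -4*(-4) = 16)
-9*c - 2 = -9*16 - 2 = -144 - 2 = -146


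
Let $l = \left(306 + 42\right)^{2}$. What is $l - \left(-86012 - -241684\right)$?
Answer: $-34568$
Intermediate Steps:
$l = 121104$ ($l = 348^{2} = 121104$)
$l - \left(-86012 - -241684\right) = 121104 - \left(-86012 - -241684\right) = 121104 - \left(-86012 + 241684\right) = 121104 - 155672 = -34568$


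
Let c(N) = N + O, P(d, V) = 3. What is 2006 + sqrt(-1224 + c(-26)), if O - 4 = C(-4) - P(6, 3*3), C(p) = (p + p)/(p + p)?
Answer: 2006 + 4*I*sqrt(78) ≈ 2006.0 + 35.327*I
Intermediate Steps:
C(p) = 1 (C(p) = (2*p)/((2*p)) = (2*p)*(1/(2*p)) = 1)
O = 2 (O = 4 + (1 - 1*3) = 4 + (1 - 3) = 4 - 2 = 2)
c(N) = 2 + N (c(N) = N + 2 = 2 + N)
2006 + sqrt(-1224 + c(-26)) = 2006 + sqrt(-1224 + (2 - 26)) = 2006 + sqrt(-1224 - 24) = 2006 + sqrt(-1248) = 2006 + 4*I*sqrt(78)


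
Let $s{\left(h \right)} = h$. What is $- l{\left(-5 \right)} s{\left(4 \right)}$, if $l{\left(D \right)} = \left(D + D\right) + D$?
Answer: $60$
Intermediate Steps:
$l{\left(D \right)} = 3 D$ ($l{\left(D \right)} = 2 D + D = 3 D$)
$- l{\left(-5 \right)} s{\left(4 \right)} = - 3 \left(-5\right) 4 = \left(-1\right) \left(-15\right) 4 = 15 \cdot 4 = 60$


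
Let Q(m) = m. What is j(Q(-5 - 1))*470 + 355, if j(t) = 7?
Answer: 3645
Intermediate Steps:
j(Q(-5 - 1))*470 + 355 = 7*470 + 355 = 3290 + 355 = 3645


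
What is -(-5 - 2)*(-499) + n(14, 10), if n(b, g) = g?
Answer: -3483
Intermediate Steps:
-(-5 - 2)*(-499) + n(14, 10) = -(-5 - 2)*(-499) + 10 = -1*(-7)*(-499) + 10 = 7*(-499) + 10 = -3493 + 10 = -3483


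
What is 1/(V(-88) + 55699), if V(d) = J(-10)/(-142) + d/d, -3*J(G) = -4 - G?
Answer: 71/3954701 ≈ 1.7953e-5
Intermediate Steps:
J(G) = 4/3 + G/3 (J(G) = -(-4 - G)/3 = 4/3 + G/3)
V(d) = 72/71 (V(d) = (4/3 + (1/3)*(-10))/(-142) + d/d = (4/3 - 10/3)*(-1/142) + 1 = -2*(-1/142) + 1 = 1/71 + 1 = 72/71)
1/(V(-88) + 55699) = 1/(72/71 + 55699) = 1/(3954701/71) = 71/3954701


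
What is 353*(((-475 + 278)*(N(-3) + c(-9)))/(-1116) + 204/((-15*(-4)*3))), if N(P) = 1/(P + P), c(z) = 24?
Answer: 63116047/33480 ≈ 1885.2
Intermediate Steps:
N(P) = 1/(2*P)
353*(((-475 + 278)*(N(-3) + c(-9)))/(-1116) + 204/((-15*(-4)*3))) = 353*(((-475 + 278)*((½)/(-3) + 24))/(-1116) + 204/((-15*(-4)*3))) = 353*(-197*((½)*(-⅓) + 24)*(-1/1116) + 204/((60*3))) = 353*(-197*(-⅙ + 24)*(-1/1116) + 204/180) = 353*(-197*143/6*(-1/1116) + 204*(1/180)) = 353*(-28171/6*(-1/1116) + 17/15) = 353*(28171/6696 + 17/15) = 353*(178799/33480) = 63116047/33480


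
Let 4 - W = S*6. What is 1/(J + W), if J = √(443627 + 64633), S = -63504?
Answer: 95257/36295457131 - √127065/72590914262 ≈ 2.6196e-6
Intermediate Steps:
W = 381028 (W = 4 - (-63504)*6 = 4 - 1*(-381024) = 4 + 381024 = 381028)
J = 2*√127065 (J = √508260 = 2*√127065 ≈ 712.92)
1/(J + W) = 1/(2*√127065 + 381028) = 1/(381028 + 2*√127065)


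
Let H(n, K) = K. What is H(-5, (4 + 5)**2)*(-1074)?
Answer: -86994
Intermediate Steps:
H(-5, (4 + 5)**2)*(-1074) = (4 + 5)**2*(-1074) = 9**2*(-1074) = 81*(-1074) = -86994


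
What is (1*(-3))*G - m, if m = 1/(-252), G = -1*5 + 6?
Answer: -755/252 ≈ -2.9960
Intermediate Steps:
G = 1 (G = -5 + 6 = 1)
m = -1/252 ≈ -0.0039683
(1*(-3))*G - m = (1*(-3))*1 - 1*(-1/252) = -3*1 + 1/252 = -3 + 1/252 = -755/252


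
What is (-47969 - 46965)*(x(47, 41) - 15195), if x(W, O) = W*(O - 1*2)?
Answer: 1268508108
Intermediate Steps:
x(W, O) = W*(-2 + O) (x(W, O) = W*(O - 2) = W*(-2 + O))
(-47969 - 46965)*(x(47, 41) - 15195) = (-47969 - 46965)*(47*(-2 + 41) - 15195) = -94934*(47*39 - 15195) = -94934*(1833 - 15195) = -94934*(-13362) = 1268508108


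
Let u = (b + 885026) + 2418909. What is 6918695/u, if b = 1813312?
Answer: 6918695/5117247 ≈ 1.3520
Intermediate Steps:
u = 5117247 (u = (1813312 + 885026) + 2418909 = 2698338 + 2418909 = 5117247)
6918695/u = 6918695/5117247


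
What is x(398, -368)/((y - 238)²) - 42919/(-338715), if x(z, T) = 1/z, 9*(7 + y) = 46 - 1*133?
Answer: 9970559200787/78687223074720 ≈ 0.12671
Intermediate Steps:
y = -50/3 (y = -7 + (46 - 1*133)/9 = -7 + (46 - 133)/9 = -7 + (⅑)*(-87) = -7 - 29/3 = -50/3 ≈ -16.667)
x(398, -368)/((y - 238)²) - 42919/(-338715) = 1/(398*((-50/3 - 238)²)) - 42919/(-338715) = 1/(398*((-764/3)²)) - 42919*(-1/338715) = 1/(398*(583696/9)) + 42919/338715 = (1/398)*(9/583696) + 42919/338715 = 9/232311008 + 42919/338715 = 9970559200787/78687223074720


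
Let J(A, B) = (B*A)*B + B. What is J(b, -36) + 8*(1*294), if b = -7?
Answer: -6756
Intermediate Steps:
J(A, B) = B + A*B² (J(A, B) = (A*B)*B + B = A*B² + B = B + A*B²)
J(b, -36) + 8*(1*294) = -36*(1 - 7*(-36)) + 8*(1*294) = -36*(1 + 252) + 8*294 = -36*253 + 2352 = -9108 + 2352 = -6756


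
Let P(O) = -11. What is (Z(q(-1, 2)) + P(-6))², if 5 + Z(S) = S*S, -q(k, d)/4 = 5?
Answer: 147456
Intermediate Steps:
q(k, d) = -20 (q(k, d) = -4*5 = -20)
Z(S) = -5 + S² (Z(S) = -5 + S*S = -5 + S²)
(Z(q(-1, 2)) + P(-6))² = ((-5 + (-20)²) - 11)² = ((-5 + 400) - 11)² = (395 - 11)² = 384² = 147456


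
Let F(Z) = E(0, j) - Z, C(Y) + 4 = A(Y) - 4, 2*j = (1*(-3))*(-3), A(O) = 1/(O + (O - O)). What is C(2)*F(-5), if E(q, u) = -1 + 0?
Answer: -30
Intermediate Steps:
A(O) = 1/O (A(O) = 1/(O + 0) = 1/O)
j = 9/2 (j = ((1*(-3))*(-3))/2 = (-3*(-3))/2 = (1/2)*9 = 9/2 ≈ 4.5000)
C(Y) = -8 + 1/Y (C(Y) = -4 + (1/Y - 4) = -4 + (-4 + 1/Y) = -8 + 1/Y)
E(q, u) = -1
F(Z) = -1 - Z
C(2)*F(-5) = (-8 + 1/2)*(-1 - 1*(-5)) = (-8 + 1/2)*(-1 + 5) = -15/2*4 = -30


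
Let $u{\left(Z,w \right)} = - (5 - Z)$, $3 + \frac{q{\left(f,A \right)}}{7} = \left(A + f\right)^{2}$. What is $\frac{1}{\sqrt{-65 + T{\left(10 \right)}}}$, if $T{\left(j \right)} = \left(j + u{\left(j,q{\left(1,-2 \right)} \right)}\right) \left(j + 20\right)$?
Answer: $\frac{\sqrt{385}}{385} \approx 0.050965$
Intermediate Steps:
$q{\left(f,A \right)} = -21 + 7 \left(A + f\right)^{2}$
$u{\left(Z,w \right)} = -5 + Z$
$T{\left(j \right)} = \left(-5 + 2 j\right) \left(20 + j\right)$ ($T{\left(j \right)} = \left(j + \left(-5 + j\right)\right) \left(j + 20\right) = \left(-5 + 2 j\right) \left(20 + j\right)$)
$\frac{1}{\sqrt{-65 + T{\left(10 \right)}}} = \frac{1}{\sqrt{-65 + \left(-100 + 2 \cdot 10^{2} + 35 \cdot 10\right)}} = \frac{1}{\sqrt{-65 + \left(-100 + 2 \cdot 100 + 350\right)}} = \frac{1}{\sqrt{-65 + \left(-100 + 200 + 350\right)}} = \frac{1}{\sqrt{-65 + 450}} = \frac{1}{\sqrt{385}} = \frac{\sqrt{385}}{385}$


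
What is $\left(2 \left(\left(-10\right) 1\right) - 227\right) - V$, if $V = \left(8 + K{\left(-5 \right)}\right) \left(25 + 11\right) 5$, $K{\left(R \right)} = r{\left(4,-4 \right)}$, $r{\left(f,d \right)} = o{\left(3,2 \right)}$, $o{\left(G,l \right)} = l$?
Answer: $-2047$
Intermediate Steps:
$r{\left(f,d \right)} = 2$
$K{\left(R \right)} = 2$
$V = 1800$ ($V = \left(8 + 2\right) \left(25 + 11\right) 5 = 10 \cdot 36 \cdot 5 = 360 \cdot 5 = 1800$)
$\left(2 \left(\left(-10\right) 1\right) - 227\right) - V = \left(2 \left(\left(-10\right) 1\right) - 227\right) - 1800 = \left(2 \left(-10\right) - 227\right) - 1800 = \left(-20 - 227\right) - 1800 = -247 - 1800 = -2047$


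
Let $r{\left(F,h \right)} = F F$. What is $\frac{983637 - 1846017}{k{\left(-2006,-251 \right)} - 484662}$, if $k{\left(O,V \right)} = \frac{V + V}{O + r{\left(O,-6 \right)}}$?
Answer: $\frac{1734259115700}{974662552181} \approx 1.7793$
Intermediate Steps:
$r{\left(F,h \right)} = F^{2}$
$k{\left(O,V \right)} = \frac{2 V}{O + O^{2}}$ ($k{\left(O,V \right)} = \frac{V + V}{O + O^{2}} = \frac{2 V}{O + O^{2}}$)
$\frac{983637 - 1846017}{k{\left(-2006,-251 \right)} - 484662} = \frac{983637 - 1846017}{2 \left(-251\right) \frac{1}{-2006} \frac{1}{1 - 2006} - 484662} = - \frac{862380}{2 \left(-251\right) \left(- \frac{1}{2006}\right) \frac{1}{-2005} - 484662} = - \frac{862380}{2 \left(-251\right) \left(- \frac{1}{2006}\right) \left(- \frac{1}{2005}\right) - 484662} = - \frac{862380}{- \frac{251}{2011015} - 484662} = - \frac{862380}{- \frac{974662552181}{2011015}} = \left(-862380\right) \left(- \frac{2011015}{974662552181}\right) = \frac{1734259115700}{974662552181}$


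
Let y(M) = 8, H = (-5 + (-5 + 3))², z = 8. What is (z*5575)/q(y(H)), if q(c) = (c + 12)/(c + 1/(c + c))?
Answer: 143835/8 ≈ 17979.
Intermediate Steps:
H = 49 (H = (-5 - 2)² = (-7)² = 49)
q(c) = (12 + c)/(c + 1/(2*c))
(z*5575)/q(y(H)) = (8*5575)/((2*8*(12 + 8)/(1 + 2*8²))) = 44600/((2*8*20/(1 + 2*64))) = 44600/((2*8*20/(1 + 128))) = 44600/((2*8*20/129)) = 44600/((2*8*(1/129)*20)) = 44600/(320/129) = 44600*(129/320) = 143835/8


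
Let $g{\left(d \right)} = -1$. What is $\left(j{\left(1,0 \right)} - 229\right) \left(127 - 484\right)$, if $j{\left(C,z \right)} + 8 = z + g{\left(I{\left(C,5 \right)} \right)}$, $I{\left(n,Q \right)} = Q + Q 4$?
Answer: $84966$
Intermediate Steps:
$I{\left(n,Q \right)} = 5 Q$ ($I{\left(n,Q \right)} = Q + 4 Q = 5 Q$)
$j{\left(C,z \right)} = -9 + z$ ($j{\left(C,z \right)} = -8 + \left(z - 1\right) = -8 + \left(-1 + z\right) = -9 + z$)
$\left(j{\left(1,0 \right)} - 229\right) \left(127 - 484\right) = \left(\left(-9 + 0\right) - 229\right) \left(127 - 484\right) = \left(-9 - 229\right) \left(-357\right) = \left(-238\right) \left(-357\right) = 84966$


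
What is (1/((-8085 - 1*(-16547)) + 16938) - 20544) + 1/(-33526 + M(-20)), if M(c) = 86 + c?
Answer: -873000844397/42494200 ≈ -20544.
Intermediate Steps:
(1/((-8085 - 1*(-16547)) + 16938) - 20544) + 1/(-33526 + M(-20)) = (1/((-8085 - 1*(-16547)) + 16938) - 20544) + 1/(-33526 + (86 - 20)) = (1/((-8085 + 16547) + 16938) - 20544) + 1/(-33526 + 66) = (1/(8462 + 16938) - 20544) + 1/(-33460) = (1/25400 - 20544) - 1/33460 = -521817599/25400 - 1/33460 = -873000844397/42494200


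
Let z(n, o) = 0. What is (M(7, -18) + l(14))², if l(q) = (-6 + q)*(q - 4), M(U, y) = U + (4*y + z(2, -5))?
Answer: 225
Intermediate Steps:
M(U, y) = U + 4*y (M(U, y) = U + (4*y + 0) = U + 4*y)
l(q) = (-6 + q)*(-4 + q)
(M(7, -18) + l(14))² = ((7 + 4*(-18)) + (24 + 14² - 10*14))² = ((7 - 72) + (24 + 196 - 140))² = (-65 + 80)² = 15² = 225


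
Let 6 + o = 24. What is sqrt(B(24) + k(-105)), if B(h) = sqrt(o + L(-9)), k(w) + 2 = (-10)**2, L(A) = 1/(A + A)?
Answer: sqrt(3528 + 6*sqrt(646))/6 ≈ 10.111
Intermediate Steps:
L(A) = 1/(2*A)
o = 18 (o = -6 + 24 = 18)
k(w) = 98 (k(w) = -2 + (-10)**2 = -2 + 100 = 98)
B(h) = sqrt(646)/6 (B(h) = sqrt(18 + (1/2)/(-9)) = sqrt(18 + (1/2)*(-1/9)) = sqrt(18 - 1/18) = sqrt(323/18) = sqrt(646)/6)
sqrt(B(24) + k(-105)) = sqrt(sqrt(646)/6 + 98) = sqrt(98 + sqrt(646)/6)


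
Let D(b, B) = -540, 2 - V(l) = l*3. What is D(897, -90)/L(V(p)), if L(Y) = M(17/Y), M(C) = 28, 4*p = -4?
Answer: -135/7 ≈ -19.286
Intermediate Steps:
p = -1 (p = (1/4)*(-4) = -1)
V(l) = 2 - 3*l (V(l) = 2 - l*3 = 2 - 3*l)
L(Y) = 28
D(897, -90)/L(V(p)) = -540/28 = -540*1/28 = -135/7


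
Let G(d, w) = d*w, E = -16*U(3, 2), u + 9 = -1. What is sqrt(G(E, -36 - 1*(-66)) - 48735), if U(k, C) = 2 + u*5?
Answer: 3*I*sqrt(2855) ≈ 160.3*I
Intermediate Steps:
u = -10 (u = -9 - 1 = -10)
U(k, C) = -48 (U(k, C) = 2 - 10*5 = 2 - 50 = -48)
E = 768 (E = -16*(-48) = 768)
sqrt(G(E, -36 - 1*(-66)) - 48735) = sqrt(768*(-36 - 1*(-66)) - 48735) = sqrt(768*(-36 + 66) - 48735) = sqrt(768*30 - 48735) = sqrt(23040 - 48735) = sqrt(-25695) = 3*I*sqrt(2855)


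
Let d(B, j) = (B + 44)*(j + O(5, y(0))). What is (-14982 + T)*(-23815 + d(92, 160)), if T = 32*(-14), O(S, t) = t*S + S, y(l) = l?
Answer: 21216250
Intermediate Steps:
O(S, t) = S + S*t (O(S, t) = S*t + S = S + S*t)
T = -448
d(B, j) = (5 + j)*(44 + B) (d(B, j) = (B + 44)*(j + 5*(1 + 0)) = (44 + B)*(j + 5*1) = (44 + B)*(j + 5) = (44 + B)*(5 + j) = (5 + j)*(44 + B))
(-14982 + T)*(-23815 + d(92, 160)) = (-14982 - 448)*(-23815 + (220 + 5*92 + 44*160 + 92*160)) = -15430*(-23815 + (220 + 460 + 7040 + 14720)) = -15430*(-23815 + 22440) = -15430*(-1375) = 21216250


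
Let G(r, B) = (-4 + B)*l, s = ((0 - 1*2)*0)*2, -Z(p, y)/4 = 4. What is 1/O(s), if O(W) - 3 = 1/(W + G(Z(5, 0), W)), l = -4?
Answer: 16/49 ≈ 0.32653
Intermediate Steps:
Z(p, y) = -16 (Z(p, y) = -4*4 = -16)
s = 0 (s = ((0 - 2)*0)*2 = -2*0*2 = 0*2 = 0)
G(r, B) = 16 - 4*B (G(r, B) = (-4 + B)*(-4) = 16 - 4*B)
O(W) = 3 + 1/(16 - 3*W) (O(W) = 3 + 1/(W + (16 - 4*W)) = 3 + 1/(16 - 3*W))
1/O(s) = 1/((49 - 9*0)/(16 - 3*0)) = 1/((49 + 0)/(16 + 0)) = 1/(49/16) = 16/49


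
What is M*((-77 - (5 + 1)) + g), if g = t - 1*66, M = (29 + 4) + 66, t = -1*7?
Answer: -15444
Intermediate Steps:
t = -7
M = 99 (M = 33 + 66 = 99)
g = -73 (g = -7 - 1*66 = -7 - 66 = -73)
M*((-77 - (5 + 1)) + g) = 99*((-77 - (5 + 1)) - 73) = 99*((-77 - 6) - 73) = 99*(-83 - 73) = 99*(-156) = -15444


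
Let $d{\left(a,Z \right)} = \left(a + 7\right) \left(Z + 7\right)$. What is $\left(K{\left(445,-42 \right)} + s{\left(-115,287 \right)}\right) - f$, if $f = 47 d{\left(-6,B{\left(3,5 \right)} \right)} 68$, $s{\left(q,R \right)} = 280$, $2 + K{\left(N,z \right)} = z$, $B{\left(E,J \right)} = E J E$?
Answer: $-165956$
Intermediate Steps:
$B{\left(E,J \right)} = J E^{2}$
$K{\left(N,z \right)} = -2 + z$
$d{\left(a,Z \right)} = \left(7 + Z\right) \left(7 + a\right)$ ($d{\left(a,Z \right)} = \left(7 + a\right) \left(7 + Z\right) = \left(7 + Z\right) \left(7 + a\right)$)
$f = 166192$ ($f = 47 \left(49 + 7 \cdot 5 \cdot 3^{2} + 7 \left(-6\right) + 5 \cdot 3^{2} \left(-6\right)\right) 68 = 47 \left(49 + 7 \cdot 5 \cdot 9 - 42 + 5 \cdot 9 \left(-6\right)\right) 68 = 47 \left(49 + 7 \cdot 45 - 42 + 45 \left(-6\right)\right) 68 = 47 \left(49 + 315 - 42 - 270\right) 68 = 47 \cdot 52 \cdot 68 = 2444 \cdot 68 = 166192$)
$\left(K{\left(445,-42 \right)} + s{\left(-115,287 \right)}\right) - f = \left(\left(-2 - 42\right) + 280\right) - 166192 = \left(-44 + 280\right) - 166192 = 236 - 166192 = -165956$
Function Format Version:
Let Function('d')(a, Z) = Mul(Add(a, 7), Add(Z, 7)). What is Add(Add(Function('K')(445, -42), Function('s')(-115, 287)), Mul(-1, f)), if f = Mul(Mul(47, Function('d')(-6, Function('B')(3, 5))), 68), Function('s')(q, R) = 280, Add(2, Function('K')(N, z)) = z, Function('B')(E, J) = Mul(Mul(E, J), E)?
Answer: -165956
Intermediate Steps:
Function('B')(E, J) = Mul(J, Pow(E, 2))
Function('K')(N, z) = Add(-2, z)
Function('d')(a, Z) = Mul(Add(7, Z), Add(7, a)) (Function('d')(a, Z) = Mul(Add(7, a), Add(7, Z)) = Mul(Add(7, Z), Add(7, a)))
f = 166192 (f = Mul(Mul(47, Add(49, Mul(7, Mul(5, Pow(3, 2))), Mul(7, -6), Mul(Mul(5, Pow(3, 2)), -6))), 68) = Mul(Mul(47, Add(49, Mul(7, Mul(5, 9)), -42, Mul(Mul(5, 9), -6))), 68) = Mul(Mul(47, Add(49, Mul(7, 45), -42, Mul(45, -6))), 68) = Mul(Mul(47, Add(49, 315, -42, -270)), 68) = Mul(Mul(47, 52), 68) = Mul(2444, 68) = 166192)
Add(Add(Function('K')(445, -42), Function('s')(-115, 287)), Mul(-1, f)) = Add(Add(Add(-2, -42), 280), Mul(-1, 166192)) = Add(Add(-44, 280), -166192) = Add(236, -166192) = -165956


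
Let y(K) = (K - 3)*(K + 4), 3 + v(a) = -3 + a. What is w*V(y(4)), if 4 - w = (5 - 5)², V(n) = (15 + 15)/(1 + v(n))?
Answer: 40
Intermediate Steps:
v(a) = -6 + a (v(a) = -3 + (-3 + a) = -6 + a)
y(K) = (-3 + K)*(4 + K)
V(n) = 30/(-5 + n) (V(n) = (15 + 15)/(1 + (-6 + n)) = 30/(-5 + n))
w = 4 (w = 4 - (5 - 5)² = 4 - 1*0² = 4 - 1*0 = 4 + 0 = 4)
w*V(y(4)) = 4*(30/(-5 + (-12 + 4 + 4²))) = 4*(30/(-5 + (-12 + 4 + 16))) = 4*(30/(-5 + 8)) = 4*(30/3) = 4*(30*(⅓)) = 4*10 = 40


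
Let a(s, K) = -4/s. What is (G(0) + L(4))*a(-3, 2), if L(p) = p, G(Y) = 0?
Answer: 16/3 ≈ 5.3333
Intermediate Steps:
(G(0) + L(4))*a(-3, 2) = (0 + 4)*(-4/(-3)) = 4*(-4*(-⅓)) = 4*(4/3) = 16/3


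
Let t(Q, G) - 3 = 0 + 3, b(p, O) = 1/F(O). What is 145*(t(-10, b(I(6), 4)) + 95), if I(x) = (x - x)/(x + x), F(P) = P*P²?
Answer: 14645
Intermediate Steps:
F(P) = P³
I(x) = 0 (I(x) = 0/((2*x)) = 0*(1/(2*x)) = 0)
b(p, O) = O⁻³ (b(p, O) = 1/(O³) = O⁻³)
t(Q, G) = 6 (t(Q, G) = 3 + (0 + 3) = 3 + 3 = 6)
145*(t(-10, b(I(6), 4)) + 95) = 145*(6 + 95) = 145*101 = 14645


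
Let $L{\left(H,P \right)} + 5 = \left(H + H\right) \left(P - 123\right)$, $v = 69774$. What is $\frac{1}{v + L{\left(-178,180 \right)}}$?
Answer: $\frac{1}{49477} \approx 2.0211 \cdot 10^{-5}$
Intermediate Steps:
$L{\left(H,P \right)} = -5 + 2 H \left(-123 + P\right)$ ($L{\left(H,P \right)} = -5 + \left(H + H\right) \left(P - 123\right) = -5 + 2 H \left(-123 + P\right)$)
$\frac{1}{v + L{\left(-178,180 \right)}} = \frac{1}{69774 - \left(-43783 + 64080\right)} = \frac{1}{69774 - 20297} = \frac{1}{49477}$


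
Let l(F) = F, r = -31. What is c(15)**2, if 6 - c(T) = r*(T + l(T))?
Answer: 876096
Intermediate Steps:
c(T) = 6 + 62*T (c(T) = 6 - (-31)*(T + T) = 6 - (-31)*2*T = 6 - (-62)*T = 6 + 62*T)
c(15)**2 = (6 + 62*15)**2 = (6 + 930)**2 = 936**2 = 876096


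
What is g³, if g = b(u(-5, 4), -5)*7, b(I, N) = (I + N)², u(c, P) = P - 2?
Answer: 250047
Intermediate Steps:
u(c, P) = -2 + P
g = 63 (g = ((-2 + 4) - 5)²*7 = (2 - 5)²*7 = (-3)²*7 = 9*7 = 63)
g³ = 63³ = 250047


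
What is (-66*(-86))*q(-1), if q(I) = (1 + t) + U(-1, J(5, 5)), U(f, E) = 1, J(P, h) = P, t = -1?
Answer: 5676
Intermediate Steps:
q(I) = 1 (q(I) = (1 - 1) + 1 = 0 + 1 = 1)
(-66*(-86))*q(-1) = -66*(-86)*1 = 5676*1 = 5676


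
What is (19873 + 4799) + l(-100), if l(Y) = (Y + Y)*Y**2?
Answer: -1975328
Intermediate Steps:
l(Y) = 2*Y**3 (l(Y) = (2*Y)*Y**2 = 2*Y**3)
(19873 + 4799) + l(-100) = (19873 + 4799) + 2*(-100)**3 = 24672 + 2*(-1000000) = 24672 - 2000000 = -1975328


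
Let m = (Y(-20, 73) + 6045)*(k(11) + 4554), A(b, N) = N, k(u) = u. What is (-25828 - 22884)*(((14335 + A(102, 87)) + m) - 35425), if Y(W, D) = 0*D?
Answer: -1343205244464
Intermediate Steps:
Y(W, D) = 0
m = 27595425 (m = (0 + 6045)*(11 + 4554) = 6045*4565 = 27595425)
(-25828 - 22884)*(((14335 + A(102, 87)) + m) - 35425) = (-25828 - 22884)*(((14335 + 87) + 27595425) - 35425) = -48712*((14422 + 27595425) - 35425) = -48712*(27609847 - 35425) = -48712*27574422 = -1343205244464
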